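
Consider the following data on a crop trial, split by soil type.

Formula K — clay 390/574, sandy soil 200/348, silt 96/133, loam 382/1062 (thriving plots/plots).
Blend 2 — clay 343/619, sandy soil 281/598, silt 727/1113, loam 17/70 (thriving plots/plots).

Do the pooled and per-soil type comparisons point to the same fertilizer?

Clay: Formula K 390/574 = 67.9%, Blend 2 343/619 = 55.4% → Formula K
Sandy soil: Formula K 200/348 = 57.5%, Blend 2 281/598 = 47.0% → Formula K
Silt: Formula K 96/133 = 72.2%, Blend 2 727/1113 = 65.3% → Formula K
Loam: Formula K 382/1062 = 36.0%, Blend 2 17/70 = 24.3% → Formula K
Overall: Formula K 1068/2117 = 50.4%, Blend 2 1368/2400 = 57.0% → Blend 2
Formula K wins each soil group but Blend 2 wins overall — the comparison reverses. Formula K's plots skew toward loam, which has a lower base rate.

No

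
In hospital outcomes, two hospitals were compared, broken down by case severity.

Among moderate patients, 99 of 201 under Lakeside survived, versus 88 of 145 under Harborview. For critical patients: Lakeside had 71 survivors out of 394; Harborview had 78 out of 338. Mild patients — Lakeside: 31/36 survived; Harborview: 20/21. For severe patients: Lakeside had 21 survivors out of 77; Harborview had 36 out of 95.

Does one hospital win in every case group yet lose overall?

Moderate: Lakeside 99/201 = 49.3%, Harborview 88/145 = 60.7% → Harborview
Critical: Lakeside 71/394 = 18.0%, Harborview 78/338 = 23.1% → Harborview
Mild: Lakeside 31/36 = 86.1%, Harborview 20/21 = 95.2% → Harborview
Severe: Lakeside 21/77 = 27.3%, Harborview 36/95 = 37.9% → Harborview
Overall: Lakeside 222/708 = 31.4%, Harborview 222/599 = 37.1% → Harborview
Harborview wins overall and in every case group — no reversal.

No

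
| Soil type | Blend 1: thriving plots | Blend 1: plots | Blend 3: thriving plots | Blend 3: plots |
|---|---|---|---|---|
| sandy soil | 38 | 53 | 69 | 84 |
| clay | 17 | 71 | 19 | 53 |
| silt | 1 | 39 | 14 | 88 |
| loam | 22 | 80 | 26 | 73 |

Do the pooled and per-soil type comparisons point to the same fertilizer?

Yes

Sandy soil: Blend 1 38/53 = 71.7%, Blend 3 69/84 = 82.1% → Blend 3
Clay: Blend 1 17/71 = 23.9%, Blend 3 19/53 = 35.8% → Blend 3
Silt: Blend 1 1/39 = 2.6%, Blend 3 14/88 = 15.9% → Blend 3
Loam: Blend 1 22/80 = 27.5%, Blend 3 26/73 = 35.6% → Blend 3
Overall: Blend 1 78/243 = 32.1%, Blend 3 128/298 = 43.0% → Blend 3
Blend 3 wins overall and in every soil group — no reversal.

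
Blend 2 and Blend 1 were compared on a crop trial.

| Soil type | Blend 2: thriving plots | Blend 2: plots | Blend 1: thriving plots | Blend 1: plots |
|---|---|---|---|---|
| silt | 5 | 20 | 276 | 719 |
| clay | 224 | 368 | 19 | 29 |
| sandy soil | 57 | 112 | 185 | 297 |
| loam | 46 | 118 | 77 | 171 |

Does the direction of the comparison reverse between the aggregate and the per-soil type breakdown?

Silt: Blend 2 5/20 = 25.0%, Blend 1 276/719 = 38.4% → Blend 1
Clay: Blend 2 224/368 = 60.9%, Blend 1 19/29 = 65.5% → Blend 1
Sandy soil: Blend 2 57/112 = 50.9%, Blend 1 185/297 = 62.3% → Blend 1
Loam: Blend 2 46/118 = 39.0%, Blend 1 77/171 = 45.0% → Blend 1
Overall: Blend 2 332/618 = 53.7%, Blend 1 557/1216 = 45.8% → Blend 2
Blend 1 wins each soil group but Blend 2 wins overall — the comparison reverses. Blend 1's plots skew toward silt, which has a lower base rate.

Yes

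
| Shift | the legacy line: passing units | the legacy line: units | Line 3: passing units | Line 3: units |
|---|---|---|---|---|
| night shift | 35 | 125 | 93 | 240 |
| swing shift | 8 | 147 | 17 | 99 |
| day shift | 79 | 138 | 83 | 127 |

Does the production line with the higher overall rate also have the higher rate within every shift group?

Yes

Night shift: the legacy line 35/125 = 28.0%, Line 3 93/240 = 38.8% → Line 3
Swing shift: the legacy line 8/147 = 5.4%, Line 3 17/99 = 17.2% → Line 3
Day shift: the legacy line 79/138 = 57.2%, Line 3 83/127 = 65.4% → Line 3
Overall: the legacy line 122/410 = 29.8%, Line 3 193/466 = 41.4% → Line 3
Line 3 wins overall and in every shift group — no reversal.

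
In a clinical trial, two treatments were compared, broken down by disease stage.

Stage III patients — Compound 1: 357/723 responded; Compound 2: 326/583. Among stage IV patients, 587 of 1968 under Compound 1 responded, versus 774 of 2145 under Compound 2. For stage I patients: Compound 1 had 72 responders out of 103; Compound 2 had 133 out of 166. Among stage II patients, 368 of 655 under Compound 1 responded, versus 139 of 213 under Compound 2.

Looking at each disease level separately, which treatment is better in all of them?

Stage III: Compound 1 357/723 = 49.4%, Compound 2 326/583 = 55.9% → Compound 2
Stage IV: Compound 1 587/1968 = 29.8%, Compound 2 774/2145 = 36.1% → Compound 2
Stage I: Compound 1 72/103 = 69.9%, Compound 2 133/166 = 80.1% → Compound 2
Stage II: Compound 1 368/655 = 56.2%, Compound 2 139/213 = 65.3% → Compound 2
Compound 2 has the higher rate in all 4 groups.

Compound 2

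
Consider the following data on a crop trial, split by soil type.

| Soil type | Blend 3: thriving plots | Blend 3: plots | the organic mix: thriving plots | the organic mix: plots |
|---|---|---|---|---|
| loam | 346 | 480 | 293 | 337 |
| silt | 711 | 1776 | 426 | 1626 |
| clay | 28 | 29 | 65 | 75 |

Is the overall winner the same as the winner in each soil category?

Loam: Blend 3 346/480 = 72.1%, the organic mix 293/337 = 86.9% → the organic mix
Silt: Blend 3 711/1776 = 40.0%, the organic mix 426/1626 = 26.2% → Blend 3
Clay: Blend 3 28/29 = 96.6%, the organic mix 65/75 = 86.7% → Blend 3
Overall: Blend 3 1085/2285 = 47.5%, the organic mix 784/2038 = 38.5% → Blend 3
Neither sweeps: Blend 3 wins 2 of 3 groups, the organic mix wins 1. Blend 3 wins overall but not every group — no Simpson reversal.

No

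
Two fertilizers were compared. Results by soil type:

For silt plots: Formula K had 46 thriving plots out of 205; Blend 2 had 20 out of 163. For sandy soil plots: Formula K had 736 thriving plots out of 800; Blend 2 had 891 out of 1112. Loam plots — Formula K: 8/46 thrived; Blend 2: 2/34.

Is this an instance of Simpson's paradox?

No

Silt: Formula K 46/205 = 22.4%, Blend 2 20/163 = 12.3% → Formula K
Sandy soil: Formula K 736/800 = 92.0%, Blend 2 891/1112 = 80.1% → Formula K
Loam: Formula K 8/46 = 17.4%, Blend 2 2/34 = 5.9% → Formula K
Overall: Formula K 790/1051 = 75.2%, Blend 2 913/1309 = 69.7% → Formula K
Formula K wins overall and in every soil group — no reversal.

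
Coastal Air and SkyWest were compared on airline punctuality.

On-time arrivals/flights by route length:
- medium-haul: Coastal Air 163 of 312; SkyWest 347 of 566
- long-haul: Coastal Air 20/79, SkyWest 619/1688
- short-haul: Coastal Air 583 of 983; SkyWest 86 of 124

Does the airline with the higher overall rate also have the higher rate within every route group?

Medium-haul: Coastal Air 163/312 = 52.2%, SkyWest 347/566 = 61.3% → SkyWest
Long-haul: Coastal Air 20/79 = 25.3%, SkyWest 619/1688 = 36.7% → SkyWest
Short-haul: Coastal Air 583/983 = 59.3%, SkyWest 86/124 = 69.4% → SkyWest
Overall: Coastal Air 766/1374 = 55.7%, SkyWest 1052/2378 = 44.2% → Coastal Air
SkyWest wins each route group but Coastal Air wins overall — the comparison reverses. SkyWest's flights skew toward long-haul, which has a lower base rate.

No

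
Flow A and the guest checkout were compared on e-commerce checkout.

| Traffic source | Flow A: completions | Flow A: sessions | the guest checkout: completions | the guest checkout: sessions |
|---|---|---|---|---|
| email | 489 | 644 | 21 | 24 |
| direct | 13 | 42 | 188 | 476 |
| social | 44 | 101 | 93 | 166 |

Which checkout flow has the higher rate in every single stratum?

the guest checkout

Email: Flow A 489/644 = 75.9%, the guest checkout 21/24 = 87.5% → the guest checkout
Direct: Flow A 13/42 = 31.0%, the guest checkout 188/476 = 39.5% → the guest checkout
Social: Flow A 44/101 = 43.6%, the guest checkout 93/166 = 56.0% → the guest checkout
The guest checkout has the higher rate in all 3 groups.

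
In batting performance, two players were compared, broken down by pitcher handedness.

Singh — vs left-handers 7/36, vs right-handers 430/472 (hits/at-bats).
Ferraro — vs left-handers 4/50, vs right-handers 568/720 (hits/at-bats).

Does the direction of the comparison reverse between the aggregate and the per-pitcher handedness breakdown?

No

Vs left-handers: Singh 7/36 = 19.4%, Ferraro 4/50 = 8.0% → Singh
Vs right-handers: Singh 430/472 = 91.1%, Ferraro 568/720 = 78.9% → Singh
Overall: Singh 437/508 = 86.0%, Ferraro 572/770 = 74.3% → Singh
Singh wins overall and in every pitcher group — no reversal.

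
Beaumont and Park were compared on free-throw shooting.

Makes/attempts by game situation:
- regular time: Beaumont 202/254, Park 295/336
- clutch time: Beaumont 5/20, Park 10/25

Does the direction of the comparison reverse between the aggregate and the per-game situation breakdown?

No

Regular time: Beaumont 202/254 = 79.5%, Park 295/336 = 87.8% → Park
Clutch time: Beaumont 5/20 = 25.0%, Park 10/25 = 40.0% → Park
Overall: Beaumont 207/274 = 75.5%, Park 305/361 = 84.5% → Park
Park wins overall and in every game group — no reversal.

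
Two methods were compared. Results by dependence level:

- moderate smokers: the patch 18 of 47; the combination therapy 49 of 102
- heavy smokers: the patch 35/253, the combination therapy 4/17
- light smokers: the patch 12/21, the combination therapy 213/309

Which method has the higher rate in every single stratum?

the combination therapy

Moderate smokers: the patch 18/47 = 38.3%, the combination therapy 49/102 = 48.0% → the combination therapy
Heavy smokers: the patch 35/253 = 13.8%, the combination therapy 4/17 = 23.5% → the combination therapy
Light smokers: the patch 12/21 = 57.1%, the combination therapy 213/309 = 68.9% → the combination therapy
The combination therapy has the higher rate in all 3 groups.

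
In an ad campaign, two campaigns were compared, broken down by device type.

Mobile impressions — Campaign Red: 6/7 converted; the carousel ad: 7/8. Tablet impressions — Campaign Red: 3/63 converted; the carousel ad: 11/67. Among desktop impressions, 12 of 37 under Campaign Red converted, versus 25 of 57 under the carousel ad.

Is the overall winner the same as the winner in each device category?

Yes

Mobile: Campaign Red 6/7 = 85.7%, the carousel ad 7/8 = 87.5% → the carousel ad
Tablet: Campaign Red 3/63 = 4.8%, the carousel ad 11/67 = 16.4% → the carousel ad
Desktop: Campaign Red 12/37 = 32.4%, the carousel ad 25/57 = 43.9% → the carousel ad
Overall: Campaign Red 21/107 = 19.6%, the carousel ad 43/132 = 32.6% → the carousel ad
The carousel ad wins overall and in every device group — no reversal.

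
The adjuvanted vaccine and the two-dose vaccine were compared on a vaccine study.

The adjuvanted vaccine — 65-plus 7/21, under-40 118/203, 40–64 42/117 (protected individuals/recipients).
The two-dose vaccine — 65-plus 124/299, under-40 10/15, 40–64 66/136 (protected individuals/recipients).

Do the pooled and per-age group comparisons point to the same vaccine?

No

65-plus: the adjuvanted vaccine 7/21 = 33.3%, the two-dose vaccine 124/299 = 41.5% → the two-dose vaccine
Under-40: the adjuvanted vaccine 118/203 = 58.1%, the two-dose vaccine 10/15 = 66.7% → the two-dose vaccine
40–64: the adjuvanted vaccine 42/117 = 35.9%, the two-dose vaccine 66/136 = 48.5% → the two-dose vaccine
Overall: the adjuvanted vaccine 167/341 = 49.0%, the two-dose vaccine 200/450 = 44.4% → the adjuvanted vaccine
The two-dose vaccine wins each age group but the adjuvanted vaccine wins overall — the comparison reverses. The two-dose vaccine's recipients skew toward 65-plus, which has a lower base rate.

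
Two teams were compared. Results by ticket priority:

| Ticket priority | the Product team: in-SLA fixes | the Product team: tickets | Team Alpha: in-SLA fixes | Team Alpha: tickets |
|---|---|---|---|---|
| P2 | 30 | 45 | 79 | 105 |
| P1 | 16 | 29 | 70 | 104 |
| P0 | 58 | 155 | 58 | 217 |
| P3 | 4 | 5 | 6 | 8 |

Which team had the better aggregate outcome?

P2: the Product team 30/45 = 66.7%, Team Alpha 79/105 = 75.2% → Team Alpha
P1: the Product team 16/29 = 55.2%, Team Alpha 70/104 = 67.3% → Team Alpha
P0: the Product team 58/155 = 37.4%, Team Alpha 58/217 = 26.7% → the Product team
P3: the Product team 4/5 = 80.0%, Team Alpha 6/8 = 75.0% → the Product team
Overall: the Product team 108/234 = 46.2%, Team Alpha 213/434 = 49.1% → Team Alpha
(Neither sweeps every ticket group, but Team Alpha has the higher pooled rate.)

Team Alpha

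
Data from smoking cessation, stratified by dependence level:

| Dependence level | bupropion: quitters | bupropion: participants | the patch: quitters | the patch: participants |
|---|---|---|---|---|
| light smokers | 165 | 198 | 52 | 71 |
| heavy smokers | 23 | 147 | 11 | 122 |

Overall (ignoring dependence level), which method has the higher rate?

bupropion

Light smokers: bupropion 165/198 = 83.3%, the patch 52/71 = 73.2% → bupropion
Heavy smokers: bupropion 23/147 = 15.6%, the patch 11/122 = 9.0% → bupropion
Overall: bupropion 188/345 = 54.5%, the patch 63/193 = 32.6% → bupropion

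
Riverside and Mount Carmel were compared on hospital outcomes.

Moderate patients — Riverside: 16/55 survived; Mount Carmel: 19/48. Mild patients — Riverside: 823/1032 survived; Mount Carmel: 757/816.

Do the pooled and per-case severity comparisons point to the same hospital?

Yes

Moderate: Riverside 16/55 = 29.1%, Mount Carmel 19/48 = 39.6% → Mount Carmel
Mild: Riverside 823/1032 = 79.7%, Mount Carmel 757/816 = 92.8% → Mount Carmel
Overall: Riverside 839/1087 = 77.2%, Mount Carmel 776/864 = 89.8% → Mount Carmel
Mount Carmel wins overall and in every case group — no reversal.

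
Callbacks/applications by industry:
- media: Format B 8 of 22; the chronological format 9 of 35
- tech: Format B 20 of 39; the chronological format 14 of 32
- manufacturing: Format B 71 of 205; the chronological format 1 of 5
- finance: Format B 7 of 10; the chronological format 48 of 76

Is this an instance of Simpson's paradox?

Media: Format B 8/22 = 36.4%, the chronological format 9/35 = 25.7% → Format B
Tech: Format B 20/39 = 51.3%, the chronological format 14/32 = 43.8% → Format B
Manufacturing: Format B 71/205 = 34.6%, the chronological format 1/5 = 20.0% → Format B
Finance: Format B 7/10 = 70.0%, the chronological format 48/76 = 63.2% → Format B
Overall: Format B 106/276 = 38.4%, the chronological format 72/148 = 48.6% → the chronological format
Format B wins each industry group but the chronological format wins overall — the comparison reverses. Format B's applications skew toward manufacturing, which has a lower base rate.

Yes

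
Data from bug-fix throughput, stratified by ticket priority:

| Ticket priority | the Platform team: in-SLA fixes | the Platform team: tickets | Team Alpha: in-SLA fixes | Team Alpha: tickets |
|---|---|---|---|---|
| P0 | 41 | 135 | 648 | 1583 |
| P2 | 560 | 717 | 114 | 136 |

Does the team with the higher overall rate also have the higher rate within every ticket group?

No

P0: the Platform team 41/135 = 30.4%, Team Alpha 648/1583 = 40.9% → Team Alpha
P2: the Platform team 560/717 = 78.1%, Team Alpha 114/136 = 83.8% → Team Alpha
Overall: the Platform team 601/852 = 70.5%, Team Alpha 762/1719 = 44.3% → the Platform team
Team Alpha wins each ticket group but the Platform team wins overall — the comparison reverses. Team Alpha's tickets skew toward P0, which has a lower base rate.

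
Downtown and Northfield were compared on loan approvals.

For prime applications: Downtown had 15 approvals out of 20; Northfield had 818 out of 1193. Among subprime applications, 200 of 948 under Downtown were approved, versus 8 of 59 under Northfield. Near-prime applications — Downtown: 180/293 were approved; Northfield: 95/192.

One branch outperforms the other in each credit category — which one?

Prime: Downtown 15/20 = 75.0%, Northfield 818/1193 = 68.6% → Downtown
Subprime: Downtown 200/948 = 21.1%, Northfield 8/59 = 13.6% → Downtown
Near-prime: Downtown 180/293 = 61.4%, Northfield 95/192 = 49.5% → Downtown
Downtown has the higher rate in all 3 groups.

Downtown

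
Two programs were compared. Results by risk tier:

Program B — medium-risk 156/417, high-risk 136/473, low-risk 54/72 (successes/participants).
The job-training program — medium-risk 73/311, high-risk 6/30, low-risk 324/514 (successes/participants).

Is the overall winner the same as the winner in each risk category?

Medium-risk: Program B 156/417 = 37.4%, the job-training program 73/311 = 23.5% → Program B
High-risk: Program B 136/473 = 28.8%, the job-training program 6/30 = 20.0% → Program B
Low-risk: Program B 54/72 = 75.0%, the job-training program 324/514 = 63.0% → Program B
Overall: Program B 346/962 = 36.0%, the job-training program 403/855 = 47.1% → the job-training program
Program B wins each risk group but the job-training program wins overall — the comparison reverses. Program B's participants skew toward high-risk, which has a lower base rate.

No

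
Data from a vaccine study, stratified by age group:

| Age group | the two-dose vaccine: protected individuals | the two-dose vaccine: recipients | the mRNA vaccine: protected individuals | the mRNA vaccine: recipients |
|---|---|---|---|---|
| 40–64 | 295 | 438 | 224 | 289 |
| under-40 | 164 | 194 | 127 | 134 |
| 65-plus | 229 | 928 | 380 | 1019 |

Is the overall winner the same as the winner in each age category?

40–64: the two-dose vaccine 295/438 = 67.4%, the mRNA vaccine 224/289 = 77.5% → the mRNA vaccine
Under-40: the two-dose vaccine 164/194 = 84.5%, the mRNA vaccine 127/134 = 94.8% → the mRNA vaccine
65-plus: the two-dose vaccine 229/928 = 24.7%, the mRNA vaccine 380/1019 = 37.3% → the mRNA vaccine
Overall: the two-dose vaccine 688/1560 = 44.1%, the mRNA vaccine 731/1442 = 50.7% → the mRNA vaccine
The mRNA vaccine wins overall and in every age group — no reversal.

Yes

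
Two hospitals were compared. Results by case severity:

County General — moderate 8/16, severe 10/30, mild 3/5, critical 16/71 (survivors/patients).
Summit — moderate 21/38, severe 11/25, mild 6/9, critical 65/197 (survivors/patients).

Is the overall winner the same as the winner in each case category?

Yes

Moderate: County General 8/16 = 50.0%, Summit 21/38 = 55.3% → Summit
Severe: County General 10/30 = 33.3%, Summit 11/25 = 44.0% → Summit
Mild: County General 3/5 = 60.0%, Summit 6/9 = 66.7% → Summit
Critical: County General 16/71 = 22.5%, Summit 65/197 = 33.0% → Summit
Overall: County General 37/122 = 30.3%, Summit 103/269 = 38.3% → Summit
Summit wins overall and in every case group — no reversal.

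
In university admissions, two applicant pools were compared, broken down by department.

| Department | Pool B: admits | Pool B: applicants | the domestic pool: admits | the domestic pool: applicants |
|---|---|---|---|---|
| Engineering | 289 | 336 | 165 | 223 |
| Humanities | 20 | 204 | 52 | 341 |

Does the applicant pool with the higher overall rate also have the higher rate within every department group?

No

Engineering: Pool B 289/336 = 86.0%, the domestic pool 165/223 = 74.0% → Pool B
Humanities: Pool B 20/204 = 9.8%, the domestic pool 52/341 = 15.2% → the domestic pool
Overall: Pool B 309/540 = 57.2%, the domestic pool 217/564 = 38.5% → Pool B
Neither sweeps: Pool B wins 1 of 2 groups, the domestic pool wins 1. Pool B wins overall but not every group — no Simpson reversal.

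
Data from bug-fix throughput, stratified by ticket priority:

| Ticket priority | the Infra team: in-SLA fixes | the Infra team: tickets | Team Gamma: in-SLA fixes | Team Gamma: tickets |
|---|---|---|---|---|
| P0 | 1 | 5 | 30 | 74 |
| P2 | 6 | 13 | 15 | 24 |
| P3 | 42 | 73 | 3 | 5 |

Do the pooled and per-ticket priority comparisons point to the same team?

No

P0: the Infra team 1/5 = 20.0%, Team Gamma 30/74 = 40.5% → Team Gamma
P2: the Infra team 6/13 = 46.2%, Team Gamma 15/24 = 62.5% → Team Gamma
P3: the Infra team 42/73 = 57.5%, Team Gamma 3/5 = 60.0% → Team Gamma
Overall: the Infra team 49/91 = 53.8%, Team Gamma 48/103 = 46.6% → the Infra team
Team Gamma wins each ticket group but the Infra team wins overall — the comparison reverses. Team Gamma's tickets skew toward P0, which has a lower base rate.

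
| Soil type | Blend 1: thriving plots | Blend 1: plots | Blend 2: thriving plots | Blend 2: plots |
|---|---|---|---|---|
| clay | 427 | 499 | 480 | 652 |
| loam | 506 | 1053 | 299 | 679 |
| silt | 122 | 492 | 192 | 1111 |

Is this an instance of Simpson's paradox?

No

Clay: Blend 1 427/499 = 85.6%, Blend 2 480/652 = 73.6% → Blend 1
Loam: Blend 1 506/1053 = 48.1%, Blend 2 299/679 = 44.0% → Blend 1
Silt: Blend 1 122/492 = 24.8%, Blend 2 192/1111 = 17.3% → Blend 1
Overall: Blend 1 1055/2044 = 51.6%, Blend 2 971/2442 = 39.8% → Blend 1
Blend 1 wins overall and in every soil group — no reversal.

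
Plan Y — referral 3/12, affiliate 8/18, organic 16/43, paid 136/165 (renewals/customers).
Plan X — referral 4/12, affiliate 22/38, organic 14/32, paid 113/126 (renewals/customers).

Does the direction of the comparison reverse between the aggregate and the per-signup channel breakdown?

No

Referral: Plan Y 3/12 = 25.0%, Plan X 4/12 = 33.3% → Plan X
Affiliate: Plan Y 8/18 = 44.4%, Plan X 22/38 = 57.9% → Plan X
Organic: Plan Y 16/43 = 37.2%, Plan X 14/32 = 43.8% → Plan X
Paid: Plan Y 136/165 = 82.4%, Plan X 113/126 = 89.7% → Plan X
Overall: Plan Y 163/238 = 68.5%, Plan X 153/208 = 73.6% → Plan X
Plan X wins overall and in every signup group — no reversal.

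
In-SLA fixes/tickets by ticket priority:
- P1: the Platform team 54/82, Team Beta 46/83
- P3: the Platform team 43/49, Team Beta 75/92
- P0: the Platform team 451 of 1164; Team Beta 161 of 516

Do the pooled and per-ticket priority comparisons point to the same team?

Yes

P1: the Platform team 54/82 = 65.9%, Team Beta 46/83 = 55.4% → the Platform team
P3: the Platform team 43/49 = 87.8%, Team Beta 75/92 = 81.5% → the Platform team
P0: the Platform team 451/1164 = 38.7%, Team Beta 161/516 = 31.2% → the Platform team
Overall: the Platform team 548/1295 = 42.3%, Team Beta 282/691 = 40.8% → the Platform team
The Platform team wins overall and in every ticket group — no reversal.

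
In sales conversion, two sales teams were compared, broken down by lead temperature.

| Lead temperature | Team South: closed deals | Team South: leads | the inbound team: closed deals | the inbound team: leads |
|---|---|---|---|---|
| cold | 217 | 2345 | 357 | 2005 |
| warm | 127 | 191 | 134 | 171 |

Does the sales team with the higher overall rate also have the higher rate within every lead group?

Yes

Cold: Team South 217/2345 = 9.3%, the inbound team 357/2005 = 17.8% → the inbound team
Warm: Team South 127/191 = 66.5%, the inbound team 134/171 = 78.4% → the inbound team
Overall: Team South 344/2536 = 13.6%, the inbound team 491/2176 = 22.6% → the inbound team
The inbound team wins overall and in every lead group — no reversal.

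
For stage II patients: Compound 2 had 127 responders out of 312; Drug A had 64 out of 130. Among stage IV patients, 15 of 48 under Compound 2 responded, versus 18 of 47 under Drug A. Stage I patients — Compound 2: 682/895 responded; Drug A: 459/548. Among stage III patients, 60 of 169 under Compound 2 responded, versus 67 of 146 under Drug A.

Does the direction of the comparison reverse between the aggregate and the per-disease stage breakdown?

No

Stage II: Compound 2 127/312 = 40.7%, Drug A 64/130 = 49.2% → Drug A
Stage IV: Compound 2 15/48 = 31.2%, Drug A 18/47 = 38.3% → Drug A
Stage I: Compound 2 682/895 = 76.2%, Drug A 459/548 = 83.8% → Drug A
Stage III: Compound 2 60/169 = 35.5%, Drug A 67/146 = 45.9% → Drug A
Overall: Compound 2 884/1424 = 62.1%, Drug A 608/871 = 69.8% → Drug A
Drug A wins overall and in every disease group — no reversal.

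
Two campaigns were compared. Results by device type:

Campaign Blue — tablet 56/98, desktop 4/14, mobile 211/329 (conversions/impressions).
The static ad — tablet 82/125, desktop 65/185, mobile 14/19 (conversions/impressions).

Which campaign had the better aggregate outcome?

Campaign Blue

Tablet: Campaign Blue 56/98 = 57.1%, the static ad 82/125 = 65.6% → the static ad
Desktop: Campaign Blue 4/14 = 28.6%, the static ad 65/185 = 35.1% → the static ad
Mobile: Campaign Blue 211/329 = 64.1%, the static ad 14/19 = 73.7% → the static ad
Overall: Campaign Blue 271/441 = 61.5%, the static ad 161/329 = 48.9% → Campaign Blue
(The static ad wins every device group but Campaign Blue wins overall — the static ad's impressions skew toward the low-rate desktop group.)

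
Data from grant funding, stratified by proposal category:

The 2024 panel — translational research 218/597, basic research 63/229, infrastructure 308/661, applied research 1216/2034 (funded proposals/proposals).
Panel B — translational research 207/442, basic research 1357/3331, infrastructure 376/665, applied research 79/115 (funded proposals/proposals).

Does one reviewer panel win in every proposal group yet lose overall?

Yes

Translational research: the 2024 panel 218/597 = 36.5%, Panel B 207/442 = 46.8% → Panel B
Basic research: the 2024 panel 63/229 = 27.5%, Panel B 1357/3331 = 40.7% → Panel B
Infrastructure: the 2024 panel 308/661 = 46.6%, Panel B 376/665 = 56.5% → Panel B
Applied research: the 2024 panel 1216/2034 = 59.8%, Panel B 79/115 = 68.7% → Panel B
Overall: the 2024 panel 1805/3521 = 51.3%, Panel B 2019/4553 = 44.3% → the 2024 panel
Panel B wins each proposal group but the 2024 panel wins overall — the comparison reverses. Panel B's proposals skew toward basic research, which has a lower base rate.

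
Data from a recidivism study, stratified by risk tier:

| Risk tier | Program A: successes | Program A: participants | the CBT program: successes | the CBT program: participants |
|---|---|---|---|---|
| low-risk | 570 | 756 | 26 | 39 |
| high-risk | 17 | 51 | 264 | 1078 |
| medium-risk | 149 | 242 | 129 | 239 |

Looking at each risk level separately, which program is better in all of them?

Program A

Low-risk: Program A 570/756 = 75.4%, the CBT program 26/39 = 66.7% → Program A
High-risk: Program A 17/51 = 33.3%, the CBT program 264/1078 = 24.5% → Program A
Medium-risk: Program A 149/242 = 61.6%, the CBT program 129/239 = 54.0% → Program A
Program A has the higher rate in all 3 groups.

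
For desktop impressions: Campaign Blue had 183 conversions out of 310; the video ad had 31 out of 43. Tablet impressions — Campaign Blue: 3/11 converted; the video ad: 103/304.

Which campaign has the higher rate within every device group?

Desktop: Campaign Blue 183/310 = 59.0%, the video ad 31/43 = 72.1% → the video ad
Tablet: Campaign Blue 3/11 = 27.3%, the video ad 103/304 = 33.9% → the video ad
The video ad has the higher rate in both groups.

the video ad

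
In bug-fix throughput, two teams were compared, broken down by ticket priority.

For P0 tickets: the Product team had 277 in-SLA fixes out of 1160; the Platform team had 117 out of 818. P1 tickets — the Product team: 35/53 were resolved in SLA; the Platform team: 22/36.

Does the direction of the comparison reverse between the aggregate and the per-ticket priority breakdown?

P0: the Product team 277/1160 = 23.9%, the Platform team 117/818 = 14.3% → the Product team
P1: the Product team 35/53 = 66.0%, the Platform team 22/36 = 61.1% → the Product team
Overall: the Product team 312/1213 = 25.7%, the Platform team 139/854 = 16.3% → the Product team
The Product team wins overall and in every ticket group — no reversal.

No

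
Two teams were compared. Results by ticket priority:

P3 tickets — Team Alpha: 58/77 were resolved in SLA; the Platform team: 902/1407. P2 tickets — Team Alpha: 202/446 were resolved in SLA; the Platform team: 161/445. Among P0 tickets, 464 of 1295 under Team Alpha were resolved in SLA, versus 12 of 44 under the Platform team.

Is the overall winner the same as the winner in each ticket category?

P3: Team Alpha 58/77 = 75.3%, the Platform team 902/1407 = 64.1% → Team Alpha
P2: Team Alpha 202/446 = 45.3%, the Platform team 161/445 = 36.2% → Team Alpha
P0: Team Alpha 464/1295 = 35.8%, the Platform team 12/44 = 27.3% → Team Alpha
Overall: Team Alpha 724/1818 = 39.8%, the Platform team 1075/1896 = 56.7% → the Platform team
Team Alpha wins each ticket group but the Platform team wins overall — the comparison reverses. Team Alpha's tickets skew toward P0, which has a lower base rate.

No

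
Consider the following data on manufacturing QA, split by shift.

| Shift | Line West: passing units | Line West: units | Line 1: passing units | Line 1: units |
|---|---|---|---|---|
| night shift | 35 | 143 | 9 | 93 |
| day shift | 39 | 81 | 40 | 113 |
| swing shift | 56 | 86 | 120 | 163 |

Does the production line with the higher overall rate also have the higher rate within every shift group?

No

Night shift: Line West 35/143 = 24.5%, Line 1 9/93 = 9.7% → Line West
Day shift: Line West 39/81 = 48.1%, Line 1 40/113 = 35.4% → Line West
Swing shift: Line West 56/86 = 65.1%, Line 1 120/163 = 73.6% → Line 1
Overall: Line West 130/310 = 41.9%, Line 1 169/369 = 45.8% → Line 1
Neither sweeps: Line West wins 2 of 3 groups, Line 1 wins 1. Line 1 wins overall but not every group — no Simpson reversal.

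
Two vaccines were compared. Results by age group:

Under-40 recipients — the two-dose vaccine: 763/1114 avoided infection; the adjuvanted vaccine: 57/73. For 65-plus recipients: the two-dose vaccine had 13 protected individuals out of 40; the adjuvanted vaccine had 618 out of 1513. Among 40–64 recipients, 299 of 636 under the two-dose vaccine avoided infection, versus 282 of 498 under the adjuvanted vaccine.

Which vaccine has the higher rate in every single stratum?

Under-40: the two-dose vaccine 763/1114 = 68.5%, the adjuvanted vaccine 57/73 = 78.1% → the adjuvanted vaccine
65-plus: the two-dose vaccine 13/40 = 32.5%, the adjuvanted vaccine 618/1513 = 40.8% → the adjuvanted vaccine
40–64: the two-dose vaccine 299/636 = 47.0%, the adjuvanted vaccine 282/498 = 56.6% → the adjuvanted vaccine
The adjuvanted vaccine has the higher rate in all 3 groups.

the adjuvanted vaccine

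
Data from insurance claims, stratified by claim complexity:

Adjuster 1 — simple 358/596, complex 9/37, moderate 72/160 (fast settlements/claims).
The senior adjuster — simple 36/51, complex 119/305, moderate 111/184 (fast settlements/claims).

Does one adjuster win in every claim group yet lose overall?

Simple: Adjuster 1 358/596 = 60.1%, the senior adjuster 36/51 = 70.6% → the senior adjuster
Complex: Adjuster 1 9/37 = 24.3%, the senior adjuster 119/305 = 39.0% → the senior adjuster
Moderate: Adjuster 1 72/160 = 45.0%, the senior adjuster 111/184 = 60.3% → the senior adjuster
Overall: Adjuster 1 439/793 = 55.4%, the senior adjuster 266/540 = 49.3% → Adjuster 1
The senior adjuster wins each claim group but Adjuster 1 wins overall — the comparison reverses. The senior adjuster's claims skew toward complex, which has a lower base rate.

Yes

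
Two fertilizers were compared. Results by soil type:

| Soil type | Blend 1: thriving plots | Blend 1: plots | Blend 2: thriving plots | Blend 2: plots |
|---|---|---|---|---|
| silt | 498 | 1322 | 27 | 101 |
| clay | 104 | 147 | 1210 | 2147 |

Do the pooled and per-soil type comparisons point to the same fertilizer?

Silt: Blend 1 498/1322 = 37.7%, Blend 2 27/101 = 26.7% → Blend 1
Clay: Blend 1 104/147 = 70.7%, Blend 2 1210/2147 = 56.4% → Blend 1
Overall: Blend 1 602/1469 = 41.0%, Blend 2 1237/2248 = 55.0% → Blend 2
Blend 1 wins each soil group but Blend 2 wins overall — the comparison reverses. Blend 1's plots skew toward silt, which has a lower base rate.

No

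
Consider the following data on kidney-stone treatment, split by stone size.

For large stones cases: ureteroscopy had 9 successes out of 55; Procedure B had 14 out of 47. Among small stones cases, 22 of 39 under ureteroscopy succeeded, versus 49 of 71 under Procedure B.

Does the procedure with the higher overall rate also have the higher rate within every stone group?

Yes

Large stones: ureteroscopy 9/55 = 16.4%, Procedure B 14/47 = 29.8% → Procedure B
Small stones: ureteroscopy 22/39 = 56.4%, Procedure B 49/71 = 69.0% → Procedure B
Overall: ureteroscopy 31/94 = 33.0%, Procedure B 63/118 = 53.4% → Procedure B
Procedure B wins overall and in every stone group — no reversal.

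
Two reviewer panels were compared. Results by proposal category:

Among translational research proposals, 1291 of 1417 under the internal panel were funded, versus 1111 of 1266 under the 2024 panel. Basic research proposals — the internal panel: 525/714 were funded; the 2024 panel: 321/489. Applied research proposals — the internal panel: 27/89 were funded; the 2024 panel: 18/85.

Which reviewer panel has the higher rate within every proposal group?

Translational research: the internal panel 1291/1417 = 91.1%, the 2024 panel 1111/1266 = 87.8% → the internal panel
Basic research: the internal panel 525/714 = 73.5%, the 2024 panel 321/489 = 65.6% → the internal panel
Applied research: the internal panel 27/89 = 30.3%, the 2024 panel 18/85 = 21.2% → the internal panel
The internal panel has the higher rate in all 3 groups.

the internal panel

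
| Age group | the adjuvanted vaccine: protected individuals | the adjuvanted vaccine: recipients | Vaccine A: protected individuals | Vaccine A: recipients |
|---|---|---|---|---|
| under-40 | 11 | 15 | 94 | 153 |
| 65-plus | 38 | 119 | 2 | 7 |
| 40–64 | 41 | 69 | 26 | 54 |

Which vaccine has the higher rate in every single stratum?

Under-40: the adjuvanted vaccine 11/15 = 73.3%, Vaccine A 94/153 = 61.4% → the adjuvanted vaccine
65-plus: the adjuvanted vaccine 38/119 = 31.9%, Vaccine A 2/7 = 28.6% → the adjuvanted vaccine
40–64: the adjuvanted vaccine 41/69 = 59.4%, Vaccine A 26/54 = 48.1% → the adjuvanted vaccine
The adjuvanted vaccine has the higher rate in all 3 groups.

the adjuvanted vaccine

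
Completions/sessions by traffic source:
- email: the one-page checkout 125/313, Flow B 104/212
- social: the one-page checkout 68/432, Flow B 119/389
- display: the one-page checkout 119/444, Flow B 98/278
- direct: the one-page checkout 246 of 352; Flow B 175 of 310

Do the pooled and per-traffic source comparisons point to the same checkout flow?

No

Email: the one-page checkout 125/313 = 39.9%, Flow B 104/212 = 49.1% → Flow B
Social: the one-page checkout 68/432 = 15.7%, Flow B 119/389 = 30.6% → Flow B
Display: the one-page checkout 119/444 = 26.8%, Flow B 98/278 = 35.3% → Flow B
Direct: the one-page checkout 246/352 = 69.9%, Flow B 175/310 = 56.5% → the one-page checkout
Overall: the one-page checkout 558/1541 = 36.2%, Flow B 496/1189 = 41.7% → Flow B
Neither sweeps: the one-page checkout wins 1 of 4 groups, Flow B wins 3. Flow B wins overall but not every group — no Simpson reversal.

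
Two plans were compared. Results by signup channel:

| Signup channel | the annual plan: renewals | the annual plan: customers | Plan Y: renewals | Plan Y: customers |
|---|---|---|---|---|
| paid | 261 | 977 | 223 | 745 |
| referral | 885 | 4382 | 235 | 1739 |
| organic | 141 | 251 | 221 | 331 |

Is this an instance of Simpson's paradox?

No

Paid: the annual plan 261/977 = 26.7%, Plan Y 223/745 = 29.9% → Plan Y
Referral: the annual plan 885/4382 = 20.2%, Plan Y 235/1739 = 13.5% → the annual plan
Organic: the annual plan 141/251 = 56.2%, Plan Y 221/331 = 66.8% → Plan Y
Overall: the annual plan 1287/5610 = 22.9%, Plan Y 679/2815 = 24.1% → Plan Y
Neither sweeps: the annual plan wins 1 of 3 groups, Plan Y wins 2. Plan Y wins overall but not every group — no Simpson reversal.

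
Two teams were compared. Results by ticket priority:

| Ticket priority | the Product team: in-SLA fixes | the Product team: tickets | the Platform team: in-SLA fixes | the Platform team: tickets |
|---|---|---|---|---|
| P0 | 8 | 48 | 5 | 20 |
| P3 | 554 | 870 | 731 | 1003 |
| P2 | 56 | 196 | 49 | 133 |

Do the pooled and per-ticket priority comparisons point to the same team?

P0: the Product team 8/48 = 16.7%, the Platform team 5/20 = 25.0% → the Platform team
P3: the Product team 554/870 = 63.7%, the Platform team 731/1003 = 72.9% → the Platform team
P2: the Product team 56/196 = 28.6%, the Platform team 49/133 = 36.8% → the Platform team
Overall: the Product team 618/1114 = 55.5%, the Platform team 785/1156 = 67.9% → the Platform team
The Platform team wins overall and in every ticket group — no reversal.

Yes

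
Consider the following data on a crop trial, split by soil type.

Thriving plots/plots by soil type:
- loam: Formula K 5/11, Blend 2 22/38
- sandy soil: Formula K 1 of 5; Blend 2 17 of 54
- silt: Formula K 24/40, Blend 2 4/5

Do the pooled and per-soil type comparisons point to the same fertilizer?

No

Loam: Formula K 5/11 = 45.5%, Blend 2 22/38 = 57.9% → Blend 2
Sandy soil: Formula K 1/5 = 20.0%, Blend 2 17/54 = 31.5% → Blend 2
Silt: Formula K 24/40 = 60.0%, Blend 2 4/5 = 80.0% → Blend 2
Overall: Formula K 30/56 = 53.6%, Blend 2 43/97 = 44.3% → Formula K
Blend 2 wins each soil group but Formula K wins overall — the comparison reverses. Blend 2's plots skew toward sandy soil, which has a lower base rate.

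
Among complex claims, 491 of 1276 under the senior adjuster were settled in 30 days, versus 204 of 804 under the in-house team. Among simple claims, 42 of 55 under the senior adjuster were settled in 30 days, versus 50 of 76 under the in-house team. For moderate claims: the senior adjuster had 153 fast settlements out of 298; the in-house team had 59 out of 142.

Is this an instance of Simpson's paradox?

Complex: the senior adjuster 491/1276 = 38.5%, the in-house team 204/804 = 25.4% → the senior adjuster
Simple: the senior adjuster 42/55 = 76.4%, the in-house team 50/76 = 65.8% → the senior adjuster
Moderate: the senior adjuster 153/298 = 51.3%, the in-house team 59/142 = 41.5% → the senior adjuster
Overall: the senior adjuster 686/1629 = 42.1%, the in-house team 313/1022 = 30.6% → the senior adjuster
The senior adjuster wins overall and in every claim group — no reversal.

No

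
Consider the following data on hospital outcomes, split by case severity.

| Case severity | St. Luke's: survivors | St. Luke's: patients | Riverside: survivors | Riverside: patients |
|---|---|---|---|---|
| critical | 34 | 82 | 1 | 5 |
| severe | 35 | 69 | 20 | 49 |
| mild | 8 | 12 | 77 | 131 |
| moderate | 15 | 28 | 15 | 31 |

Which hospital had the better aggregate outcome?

Riverside

Critical: St. Luke's 34/82 = 41.5%, Riverside 1/5 = 20.0% → St. Luke's
Severe: St. Luke's 35/69 = 50.7%, Riverside 20/49 = 40.8% → St. Luke's
Mild: St. Luke's 8/12 = 66.7%, Riverside 77/131 = 58.8% → St. Luke's
Moderate: St. Luke's 15/28 = 53.6%, Riverside 15/31 = 48.4% → St. Luke's
Overall: St. Luke's 92/191 = 48.2%, Riverside 113/216 = 52.3% → Riverside
(St. Luke's wins every case group but Riverside wins overall — St. Luke's's patients skew toward the low-rate critical group.)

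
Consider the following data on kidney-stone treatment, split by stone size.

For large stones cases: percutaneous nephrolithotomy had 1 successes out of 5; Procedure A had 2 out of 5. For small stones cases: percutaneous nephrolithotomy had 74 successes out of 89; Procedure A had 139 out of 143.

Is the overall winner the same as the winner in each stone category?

Large stones: percutaneous nephrolithotomy 1/5 = 20.0%, Procedure A 2/5 = 40.0% → Procedure A
Small stones: percutaneous nephrolithotomy 74/89 = 83.1%, Procedure A 139/143 = 97.2% → Procedure A
Overall: percutaneous nephrolithotomy 75/94 = 79.8%, Procedure A 141/148 = 95.3% → Procedure A
Procedure A wins overall and in every stone group — no reversal.

Yes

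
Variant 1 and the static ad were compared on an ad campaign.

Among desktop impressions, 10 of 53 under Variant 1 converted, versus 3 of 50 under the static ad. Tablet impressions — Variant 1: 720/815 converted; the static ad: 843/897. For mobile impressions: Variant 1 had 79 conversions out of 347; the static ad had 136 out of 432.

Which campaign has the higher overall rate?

the static ad

Desktop: Variant 1 10/53 = 18.9%, the static ad 3/50 = 6.0% → Variant 1
Tablet: Variant 1 720/815 = 88.3%, the static ad 843/897 = 94.0% → the static ad
Mobile: Variant 1 79/347 = 22.8%, the static ad 136/432 = 31.5% → the static ad
Overall: Variant 1 809/1215 = 66.6%, the static ad 982/1379 = 71.2% → the static ad
(Neither sweeps every device group, but the static ad has the higher pooled rate.)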